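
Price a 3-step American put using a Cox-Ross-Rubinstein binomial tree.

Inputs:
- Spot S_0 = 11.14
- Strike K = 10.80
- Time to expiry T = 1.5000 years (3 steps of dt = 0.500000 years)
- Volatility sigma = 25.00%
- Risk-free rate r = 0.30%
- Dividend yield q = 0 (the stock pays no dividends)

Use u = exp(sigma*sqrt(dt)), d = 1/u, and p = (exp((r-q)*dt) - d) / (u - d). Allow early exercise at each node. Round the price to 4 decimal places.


Answer: Price = V(0,0) = 1.2564

Derivation:
dt = T/N = 0.500000
u = exp(sigma*sqrt(dt)) = 1.193365; d = 1/u = 0.837967
p = (exp((r-q)*dt) - d) / (u - d) = 0.460144
Discount per step: exp(-r*dt) = 0.998501
Stock lattice S(k, i) with i counting down-moves:
  k=0: S(0,0) = 11.1400
  k=1: S(1,0) = 13.2941; S(1,1) = 9.3350
  k=2: S(2,0) = 15.8647; S(2,1) = 11.1400; S(2,2) = 7.8224
  k=3: S(3,0) = 18.9324; S(3,1) = 13.2941; S(3,2) = 9.3350; S(3,3) = 6.5549
Terminal payoffs V(N, i) = max(K - S_T, 0):
  V(3,0) = 0.000000; V(3,1) = 0.000000; V(3,2) = 1.465049; V(3,3) = 4.245105
Backward induction: V(k, i) = exp(-r*dt) * [p * V(k+1, i) + (1-p) * V(k+1, i+1)]; then take max(V_cont, immediate exercise) for American.
  V(2,0) = exp(-r*dt) * [p*0.000000 + (1-p)*0.000000] = 0.000000; exercise = 0.000000; V(2,0) = max -> 0.000000
  V(2,1) = exp(-r*dt) * [p*0.000000 + (1-p)*1.465049] = 0.789729; exercise = 0.000000; V(2,1) = max -> 0.789729
  V(2,2) = exp(-r*dt) * [p*1.465049 + (1-p)*4.245105] = 2.961432; exercise = 2.977620; V(2,2) = max -> 2.977620
  V(1,0) = exp(-r*dt) * [p*0.000000 + (1-p)*0.789729] = 0.425701; exercise = 0.000000; V(1,0) = max -> 0.425701
  V(1,1) = exp(-r*dt) * [p*0.789729 + (1-p)*2.977620] = 1.967920; exercise = 1.465049; V(1,1) = max -> 1.967920
  V(0,0) = exp(-r*dt) * [p*0.425701 + (1-p)*1.967920] = 1.256391; exercise = 0.000000; V(0,0) = max -> 1.256391


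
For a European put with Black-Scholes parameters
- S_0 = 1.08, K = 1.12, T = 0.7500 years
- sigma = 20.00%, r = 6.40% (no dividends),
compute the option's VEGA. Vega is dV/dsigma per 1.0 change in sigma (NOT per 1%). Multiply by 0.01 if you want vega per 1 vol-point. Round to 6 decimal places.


d1 = 0.1537619781; d2 = -0.0194431027
phi(d1) = 0.3942540005; exp(-qT) = 1.0000000000; exp(-rT) = 0.9531337871
Vega = S * exp(-qT) * phi(d1) * sqrt(T) = 1.0800 * 1.0000000000 * 0.3942540005 * 0.8660254038 = 0.368749

Answer: Vega = 0.368749


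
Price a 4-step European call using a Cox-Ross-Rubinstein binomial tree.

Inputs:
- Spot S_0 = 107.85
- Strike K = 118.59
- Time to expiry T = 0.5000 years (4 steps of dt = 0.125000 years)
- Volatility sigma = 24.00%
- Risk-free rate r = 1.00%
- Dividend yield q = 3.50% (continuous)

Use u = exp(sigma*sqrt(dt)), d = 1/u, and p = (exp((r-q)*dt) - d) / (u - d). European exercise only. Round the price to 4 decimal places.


Answer: Price = V(0,0) = 3.3989

Derivation:
dt = T/N = 0.125000
u = exp(sigma*sqrt(dt)) = 1.088557; d = 1/u = 0.918647
p = (exp((r-q)*dt) - d) / (u - d) = 0.460436
Discount per step: exp(-r*dt) = 0.998751
Stock lattice S(k, i) with i counting down-moves:
  k=0: S(0,0) = 107.8500
  k=1: S(1,0) = 117.4009; S(1,1) = 99.0761
  k=2: S(2,0) = 127.7975; S(2,1) = 107.8500; S(2,2) = 91.0160
  k=3: S(3,0) = 139.1148; S(3,1) = 117.4009; S(3,2) = 99.0761; S(3,3) = 83.6117
  k=4: S(4,0) = 151.4344; S(4,1) = 127.7975; S(4,2) = 107.8500; S(4,3) = 91.0160; S(4,4) = 76.8096
Terminal payoffs V(N, i) = max(S_T - K, 0):
  V(4,0) = 32.844415; V(4,1) = 9.207503; V(4,2) = 0.000000; V(4,3) = 0.000000; V(4,4) = 0.000000
Backward induction: V(k, i) = exp(-r*dt) * [p * V(k+1, i) + (1-p) * V(k+1, i+1)].
  V(3,0) = exp(-r*dt) * [p*32.844415 + (1-p)*9.207503] = 20.065692
  V(3,1) = exp(-r*dt) * [p*9.207503 + (1-p)*0.000000] = 4.234170
  V(3,2) = exp(-r*dt) * [p*0.000000 + (1-p)*0.000000] = 0.000000
  V(3,3) = exp(-r*dt) * [p*0.000000 + (1-p)*0.000000] = 0.000000
  V(2,0) = exp(-r*dt) * [p*20.065692 + (1-p)*4.234170] = 11.509178
  V(2,1) = exp(-r*dt) * [p*4.234170 + (1-p)*0.000000] = 1.947129
  V(2,2) = exp(-r*dt) * [p*0.000000 + (1-p)*0.000000] = 0.000000
  V(1,0) = exp(-r*dt) * [p*11.509178 + (1-p)*1.947129] = 6.341909
  V(1,1) = exp(-r*dt) * [p*1.947129 + (1-p)*0.000000] = 0.895409
  V(0,0) = exp(-r*dt) * [p*6.341909 + (1-p)*0.895409] = 3.398922


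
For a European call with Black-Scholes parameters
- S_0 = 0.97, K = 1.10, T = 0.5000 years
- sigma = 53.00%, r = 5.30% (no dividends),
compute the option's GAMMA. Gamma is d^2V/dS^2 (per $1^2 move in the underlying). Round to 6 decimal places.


d1 = -0.0774999366; d2 = -0.4522665307
phi(d1) = 0.3977460060; exp(-qT) = 1.0000000000; exp(-rT) = 0.9738480438
Gamma = exp(-qT) * phi(d1) / (S * sigma * sqrt(T)) = 1.0000000000 * 0.3977460060 / (0.9700 * 0.5300 * 0.7071067812) = 1.094141

Answer: Gamma = 1.094141


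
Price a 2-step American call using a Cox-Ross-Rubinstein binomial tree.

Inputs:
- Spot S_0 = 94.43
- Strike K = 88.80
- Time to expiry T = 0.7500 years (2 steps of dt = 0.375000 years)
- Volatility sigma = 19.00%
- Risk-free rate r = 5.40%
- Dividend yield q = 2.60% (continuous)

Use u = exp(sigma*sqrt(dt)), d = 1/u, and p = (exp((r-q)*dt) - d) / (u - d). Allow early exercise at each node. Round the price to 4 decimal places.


dt = T/N = 0.375000
u = exp(sigma*sqrt(dt)) = 1.123390; d = 1/u = 0.890163
p = (exp((r-q)*dt) - d) / (u - d) = 0.516203
Discount per step: exp(-r*dt) = 0.979954
Stock lattice S(k, i) with i counting down-moves:
  k=0: S(0,0) = 94.4300
  k=1: S(1,0) = 106.0817; S(1,1) = 84.0581
  k=2: S(2,0) = 119.1711; S(2,1) = 94.4300; S(2,2) = 74.8254
Terminal payoffs V(N, i) = max(S_T - K, 0):
  V(2,0) = 30.371108; V(2,1) = 5.630000; V(2,2) = 0.000000
Backward induction: V(k, i) = exp(-r*dt) * [p * V(k+1, i) + (1-p) * V(k+1, i+1)]; then take max(V_cont, immediate exercise) for American.
  V(1,0) = exp(-r*dt) * [p*30.371108 + (1-p)*5.630000] = 18.032548; exercise = 17.281703; V(1,0) = max -> 18.032548
  V(1,1) = exp(-r*dt) * [p*5.630000 + (1-p)*0.000000] = 2.847963; exercise = 0.000000; V(1,1) = max -> 2.847963
  V(0,0) = exp(-r*dt) * [p*18.032548 + (1-p)*2.847963] = 10.472067; exercise = 5.630000; V(0,0) = max -> 10.472067

Answer: Price = V(0,0) = 10.4721


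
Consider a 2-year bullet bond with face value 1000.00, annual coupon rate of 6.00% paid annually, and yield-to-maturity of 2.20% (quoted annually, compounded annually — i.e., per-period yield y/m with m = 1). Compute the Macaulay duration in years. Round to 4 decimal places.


Answer: Macaulay duration = 1.9453 years

Derivation:
Coupon per period c = face * coupon_rate / m = 60.000000
Periods per year m = 1; per-period yield y/m = 0.022000
Number of cashflows N = 2
Cashflows (t years, CF_t, discount factor 1/(1+y/m)^(m*t), PV):
  t = 1.0000: CF_t = 60.000000, DF = 0.978474, PV = 58.708415
  t = 2.0000: CF_t = 1060.000000, DF = 0.957411, PV = 1014.855182
Price P = sum_t PV_t = 1073.563597
Macaulay numerator sum_t t * PV_t:
  t * PV_t at t = 1.0000: 58.708415
  t * PV_t at t = 2.0000: 2029.710364
Macaulay duration D = (sum_t t * PV_t) / P = 2088.418779 / 1073.563597 = 1.945314


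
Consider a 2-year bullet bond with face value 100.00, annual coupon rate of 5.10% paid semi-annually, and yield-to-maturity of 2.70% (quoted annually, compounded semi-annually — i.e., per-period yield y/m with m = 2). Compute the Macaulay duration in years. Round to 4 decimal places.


Coupon per period c = face * coupon_rate / m = 2.550000
Periods per year m = 2; per-period yield y/m = 0.013500
Number of cashflows N = 4
Cashflows (t years, CF_t, discount factor 1/(1+y/m)^(m*t), PV):
  t = 0.5000: CF_t = 2.550000, DF = 0.986680, PV = 2.516034
  t = 1.0000: CF_t = 2.550000, DF = 0.973537, PV = 2.482520
  t = 1.5000: CF_t = 2.550000, DF = 0.960569, PV = 2.449452
  t = 2.0000: CF_t = 102.550000, DF = 0.947774, PV = 97.194268
Price P = sum_t PV_t = 104.642273
Macaulay numerator sum_t t * PV_t:
  t * PV_t at t = 0.5000: 1.258017
  t * PV_t at t = 1.0000: 2.482520
  t * PV_t at t = 1.5000: 3.674178
  t * PV_t at t = 2.0000: 194.388536
Macaulay duration D = (sum_t t * PV_t) / P = 201.803250 / 104.642273 = 1.928506

Answer: Macaulay duration = 1.9285 years


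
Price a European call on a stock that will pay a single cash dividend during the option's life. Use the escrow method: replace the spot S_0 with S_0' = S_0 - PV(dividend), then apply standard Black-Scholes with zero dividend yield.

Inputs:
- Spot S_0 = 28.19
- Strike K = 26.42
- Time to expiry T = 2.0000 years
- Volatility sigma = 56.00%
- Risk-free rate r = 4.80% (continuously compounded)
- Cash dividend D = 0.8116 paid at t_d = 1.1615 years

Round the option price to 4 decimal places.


PV(D) = D * exp(-r * t_d) = 0.8116 * 0.94577366 = 0.76758990
S_0' = S_0 - PV(D) = 28.1900 - 0.76758990 = 27.42241010
d1 = (ln(S_0'/K) + (r + sigma^2/2)*T) / (sigma*sqrt(T)) = 0.56421978
d2 = d1 - sigma*sqrt(T) = -0.22773982
exp(-rT) = 0.90846402
N(d1) = 0.71369772; N(d2) = 0.40992426
C = S_0' * N(d1) - K * exp(-rT) * N(d2) = 27.42241010 * 0.71369772 - 26.4200 * 0.90846402 * 0.40992426 = 9.7325

Answer: Price = 9.7325


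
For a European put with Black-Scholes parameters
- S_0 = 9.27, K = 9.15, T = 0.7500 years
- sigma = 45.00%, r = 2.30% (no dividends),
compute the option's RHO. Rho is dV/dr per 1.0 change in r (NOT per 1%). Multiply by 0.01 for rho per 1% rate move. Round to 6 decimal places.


Answer: Rho = -3.687113

Derivation:
d1 = 0.2725529498; d2 = -0.1171584819
phi(d1) = 0.3843963534; exp(-qT) = 1.0000000000; exp(-rT) = 0.9828979294
N(-d2) = 0.5466327665
Rho = -K*T*exp(-rT)*N(-d2) = -9.1500 * 0.7500 * 0.9828979294 * 0.5466327665 = -3.687113


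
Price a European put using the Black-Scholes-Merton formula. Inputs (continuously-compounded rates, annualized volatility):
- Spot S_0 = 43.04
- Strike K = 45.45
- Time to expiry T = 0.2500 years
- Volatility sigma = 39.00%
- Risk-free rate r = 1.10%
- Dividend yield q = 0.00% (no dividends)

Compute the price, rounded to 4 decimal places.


d1 = (ln(S/K) + (r - q + 0.5*sigma^2) * T) / (sigma * sqrt(T)) = -0.16779695
d2 = d1 - sigma * sqrt(T) = -0.36279695
exp(-rT) = 0.99725378; exp(-qT) = 1.00000000
P = K * exp(-rT) * N(-d2) - S_0 * exp(-qT) * N(-d1)
N(-d1) = 0.56662849; N(-d2) = 0.64162171
P = 45.4500 * 0.99725378 * 0.64162171 - 43.0400 * 1.00000000 * 0.56662849 = 4.6939

Answer: Price = 4.6939


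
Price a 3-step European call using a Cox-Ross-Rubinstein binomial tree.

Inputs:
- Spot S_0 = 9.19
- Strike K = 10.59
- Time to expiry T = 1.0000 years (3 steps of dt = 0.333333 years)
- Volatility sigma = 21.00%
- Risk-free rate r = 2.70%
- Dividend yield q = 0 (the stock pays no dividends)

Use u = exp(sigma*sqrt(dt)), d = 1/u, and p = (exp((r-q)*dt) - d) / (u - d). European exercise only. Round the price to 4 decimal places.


dt = T/N = 0.333333
u = exp(sigma*sqrt(dt)) = 1.128900; d = 1/u = 0.885818
p = (exp((r-q)*dt) - d) / (u - d) = 0.506918
Discount per step: exp(-r*dt) = 0.991040
Stock lattice S(k, i) with i counting down-moves:
  k=0: S(0,0) = 9.1900
  k=1: S(1,0) = 10.3746; S(1,1) = 8.1407
  k=2: S(2,0) = 11.7119; S(2,1) = 9.1900; S(2,2) = 7.2112
  k=3: S(3,0) = 13.2215; S(3,1) = 10.3746; S(3,2) = 8.1407; S(3,3) = 6.3878
Terminal payoffs V(N, i) = max(S_T - K, 0):
  V(3,0) = 2.631531; V(3,1) = 0.000000; V(3,2) = 0.000000; V(3,3) = 0.000000
Backward induction: V(k, i) = exp(-r*dt) * [p * V(k+1, i) + (1-p) * V(k+1, i+1)].
  V(2,0) = exp(-r*dt) * [p*2.631531 + (1-p)*0.000000] = 1.322018
  V(2,1) = exp(-r*dt) * [p*0.000000 + (1-p)*0.000000] = 0.000000
  V(2,2) = exp(-r*dt) * [p*0.000000 + (1-p)*0.000000] = 0.000000
  V(1,0) = exp(-r*dt) * [p*1.322018 + (1-p)*0.000000] = 0.664150
  V(1,1) = exp(-r*dt) * [p*0.000000 + (1-p)*0.000000] = 0.000000
  V(0,0) = exp(-r*dt) * [p*0.664150 + (1-p)*0.000000] = 0.333653

Answer: Price = V(0,0) = 0.3337


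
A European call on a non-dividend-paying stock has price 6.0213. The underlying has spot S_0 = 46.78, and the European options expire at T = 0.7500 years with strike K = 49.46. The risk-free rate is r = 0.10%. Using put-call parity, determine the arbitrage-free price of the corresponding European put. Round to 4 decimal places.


Answer: Put price = 8.6642

Derivation:
Put-call parity: C - P = S_0 * exp(-qT) - K * exp(-rT).
S_0 * exp(-qT) = 46.7800 * 1.00000000 = 46.78000000
K * exp(-rT) = 49.4600 * 0.99925028 = 49.42291891
P = C - S*exp(-qT) + K*exp(-rT)
P = 6.0213 - 46.78000000 + 49.42291891 = 8.6642


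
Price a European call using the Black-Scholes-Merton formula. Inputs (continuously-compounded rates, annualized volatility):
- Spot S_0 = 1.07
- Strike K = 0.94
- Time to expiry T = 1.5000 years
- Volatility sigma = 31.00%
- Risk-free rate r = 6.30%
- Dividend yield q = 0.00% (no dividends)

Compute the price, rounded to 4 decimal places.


Answer: Price = 0.2764

Derivation:
d1 = (ln(S/K) + (r - q + 0.5*sigma^2) * T) / (sigma * sqrt(T)) = 0.77990977
d2 = d1 - sigma * sqrt(T) = 0.40023886
exp(-rT) = 0.90982773; exp(-qT) = 1.00000000
C = S_0 * exp(-qT) * N(d1) - K * exp(-rT) * N(d2)
N(d1) = 0.78227801; N(d2) = 0.65550970
C = 1.0700 * 1.00000000 * 0.78227801 - 0.9400 * 0.90982773 * 0.65550970 = 0.2764


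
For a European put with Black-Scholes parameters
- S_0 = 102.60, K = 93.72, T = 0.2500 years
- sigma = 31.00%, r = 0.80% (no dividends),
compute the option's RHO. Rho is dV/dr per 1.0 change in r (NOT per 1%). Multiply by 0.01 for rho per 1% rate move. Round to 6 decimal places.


Answer: Rho = -7.055306

Derivation:
d1 = 0.6744439942; d2 = 0.5194439942
phi(d1) = 0.3177863797; exp(-qT) = 1.0000000000; exp(-rT) = 0.9980019987
N(-d2) = 0.3017255794
Rho = -K*T*exp(-rT)*N(-d2) = -93.7200 * 0.2500 * 0.9980019987 * 0.3017255794 = -7.055306


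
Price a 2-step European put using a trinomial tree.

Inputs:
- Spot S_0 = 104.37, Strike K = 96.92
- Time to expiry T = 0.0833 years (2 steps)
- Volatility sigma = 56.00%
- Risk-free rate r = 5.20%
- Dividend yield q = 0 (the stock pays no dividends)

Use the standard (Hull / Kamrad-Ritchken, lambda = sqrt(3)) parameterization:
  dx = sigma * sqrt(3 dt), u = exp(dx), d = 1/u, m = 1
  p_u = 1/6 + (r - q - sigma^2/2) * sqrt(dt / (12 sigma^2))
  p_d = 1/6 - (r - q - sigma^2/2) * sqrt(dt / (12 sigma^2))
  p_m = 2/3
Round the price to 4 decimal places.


dt = T/N = 0.041650; dx = sigma*sqrt(3*dt) = 0.197950
u = exp(dx) = 1.218902; d = 1/u = 0.820411
p_u = 0.155641, p_m = 0.666667, p_d = 0.177692
Discount per step: exp(-r*dt) = 0.997837
Stock lattice S(k, j) with j the centered position index:
  k=0: S(0,+0) = 104.3700
  k=1: S(1,-1) = 85.6263; S(1,+0) = 104.3700; S(1,+1) = 127.2168
  k=2: S(2,-2) = 70.2487; S(2,-1) = 85.6263; S(2,+0) = 104.3700; S(2,+1) = 127.2168; S(2,+2) = 155.0648
Terminal payoffs V(N, j) = max(K - S_T, 0):
  V(2,-2) = 26.671308; V(2,-1) = 11.293743; V(2,+0) = 0.000000; V(2,+1) = 0.000000; V(2,+2) = 0.000000
Backward induction: V(k, j) = exp(-r*dt) * [p_u * V(k+1, j+1) + p_m * V(k+1, j) + p_d * V(k+1, j-1)]
  V(1,-1) = exp(-r*dt) * [p_u*0.000000 + p_m*11.293743 + p_d*26.671308] = 12.241897
  V(1,+0) = exp(-r*dt) * [p_u*0.000000 + p_m*0.000000 + p_d*11.293743] = 2.002466
  V(1,+1) = exp(-r*dt) * [p_u*0.000000 + p_m*0.000000 + p_d*0.000000] = 0.000000
  V(0,+0) = exp(-r*dt) * [p_u*0.000000 + p_m*2.002466 + p_d*12.241897] = 3.502669

Answer: Price = V(0,0) = 3.5027


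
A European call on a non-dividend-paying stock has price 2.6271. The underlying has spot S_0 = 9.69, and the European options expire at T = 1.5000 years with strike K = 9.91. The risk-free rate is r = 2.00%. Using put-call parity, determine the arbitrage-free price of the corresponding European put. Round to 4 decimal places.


Put-call parity: C - P = S_0 * exp(-qT) - K * exp(-rT).
S_0 * exp(-qT) = 9.6900 * 1.00000000 = 9.69000000
K * exp(-rT) = 9.9100 * 0.97044553 = 9.61711524
P = C - S*exp(-qT) + K*exp(-rT)
P = 2.6271 - 9.69000000 + 9.61711524 = 2.5542

Answer: Put price = 2.5542


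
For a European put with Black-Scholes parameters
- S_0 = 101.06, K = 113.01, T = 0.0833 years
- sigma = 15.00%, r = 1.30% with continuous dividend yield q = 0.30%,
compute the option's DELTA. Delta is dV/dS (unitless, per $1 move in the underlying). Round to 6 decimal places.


d1 = -2.5406596616; d2 = -2.5839522707
phi(d1) = 0.0158210446; exp(-qT) = 0.9997501312; exp(-rT) = 0.9989176861
N(-d1) = 0.9944678218
Delta = -exp(-qT) * N(-d1) = -0.9997501312 * 0.9944678218 = -0.994219

Answer: Delta = -0.994219


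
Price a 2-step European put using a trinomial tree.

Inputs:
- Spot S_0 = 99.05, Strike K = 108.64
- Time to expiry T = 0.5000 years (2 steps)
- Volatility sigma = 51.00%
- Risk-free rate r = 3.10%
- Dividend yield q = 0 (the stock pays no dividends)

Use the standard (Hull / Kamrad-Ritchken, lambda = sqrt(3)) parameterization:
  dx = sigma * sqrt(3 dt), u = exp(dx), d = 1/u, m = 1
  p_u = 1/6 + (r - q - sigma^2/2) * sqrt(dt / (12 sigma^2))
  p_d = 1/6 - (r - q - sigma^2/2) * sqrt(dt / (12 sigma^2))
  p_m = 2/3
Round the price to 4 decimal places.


dt = T/N = 0.250000; dx = sigma*sqrt(3*dt) = 0.441673
u = exp(dx) = 1.555307; d = 1/u = 0.642960
p_u = 0.138634, p_m = 0.666667, p_d = 0.194699
Discount per step: exp(-r*dt) = 0.992280
Stock lattice S(k, j) with j the centered position index:
  k=0: S(0,+0) = 99.0500
  k=1: S(1,-1) = 63.6852; S(1,+0) = 99.0500; S(1,+1) = 154.0532
  k=2: S(2,-2) = 40.9470; S(2,-1) = 63.6852; S(2,+0) = 99.0500; S(2,+1) = 154.0532; S(2,+2) = 239.6000
Terminal payoffs V(N, j) = max(K - S_T, 0):
  V(2,-2) = 67.692987; V(2,-1) = 44.954824; V(2,+0) = 9.590000; V(2,+1) = 0.000000; V(2,+2) = 0.000000
Backward induction: V(k, j) = exp(-r*dt) * [p_u * V(k+1, j+1) + p_m * V(k+1, j) + p_d * V(k+1, j-1)]
  V(1,-1) = exp(-r*dt) * [p_u*9.590000 + p_m*44.954824 + p_d*67.692987] = 44.135778
  V(1,+0) = exp(-r*dt) * [p_u*0.000000 + p_m*9.590000 + p_d*44.954824] = 15.029078
  V(1,+1) = exp(-r*dt) * [p_u*0.000000 + p_m*0.000000 + p_d*9.590000] = 1.852752
  V(0,+0) = exp(-r*dt) * [p_u*1.852752 + p_m*15.029078 + p_d*44.135778] = 18.723771

Answer: Price = V(0,0) = 18.7238


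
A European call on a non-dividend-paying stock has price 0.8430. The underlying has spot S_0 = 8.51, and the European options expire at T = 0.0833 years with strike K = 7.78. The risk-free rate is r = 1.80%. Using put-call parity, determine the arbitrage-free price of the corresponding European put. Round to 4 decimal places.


Put-call parity: C - P = S_0 * exp(-qT) - K * exp(-rT).
S_0 * exp(-qT) = 8.5100 * 1.00000000 = 8.51000000
K * exp(-rT) = 7.7800 * 0.99850172 = 7.76834341
P = C - S*exp(-qT) + K*exp(-rT)
P = 0.8430 - 8.51000000 + 7.76834341 = 0.1013

Answer: Put price = 0.1013


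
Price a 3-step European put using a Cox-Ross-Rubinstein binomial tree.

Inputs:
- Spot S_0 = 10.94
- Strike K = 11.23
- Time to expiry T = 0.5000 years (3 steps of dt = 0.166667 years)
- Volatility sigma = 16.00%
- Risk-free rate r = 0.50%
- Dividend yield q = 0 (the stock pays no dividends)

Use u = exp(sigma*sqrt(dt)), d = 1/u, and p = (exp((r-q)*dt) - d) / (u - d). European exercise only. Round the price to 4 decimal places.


dt = T/N = 0.166667
u = exp(sigma*sqrt(dt)) = 1.067500; d = 1/u = 0.936768
p = (exp((r-q)*dt) - d) / (u - d) = 0.490053
Discount per step: exp(-r*dt) = 0.999167
Stock lattice S(k, i) with i counting down-moves:
  k=0: S(0,0) = 10.9400
  k=1: S(1,0) = 11.6785; S(1,1) = 10.2482
  k=2: S(2,0) = 12.4668; S(2,1) = 10.9400; S(2,2) = 9.6002
  k=3: S(3,0) = 13.3083; S(3,1) = 11.6785; S(3,2) = 10.2482; S(3,3) = 8.9932
Terminal payoffs V(N, i) = max(K - S_T, 0):
  V(3,0) = 0.000000; V(3,1) = 0.000000; V(3,2) = 0.981759; V(3,3) = 2.236819
Backward induction: V(k, i) = exp(-r*dt) * [p * V(k+1, i) + (1-p) * V(k+1, i+1)].
  V(2,0) = exp(-r*dt) * [p*0.000000 + (1-p)*0.000000] = 0.000000
  V(2,1) = exp(-r*dt) * [p*0.000000 + (1-p)*0.981759] = 0.500228
  V(2,2) = exp(-r*dt) * [p*0.981759 + (1-p)*2.236819] = 1.620422
  V(1,0) = exp(-r*dt) * [p*0.000000 + (1-p)*0.500228] = 0.254877
  V(1,1) = exp(-r*dt) * [p*0.500228 + (1-p)*1.620422] = 1.070575
  V(0,0) = exp(-r*dt) * [p*0.254877 + (1-p)*1.070575] = 0.670282

Answer: Price = V(0,0) = 0.6703


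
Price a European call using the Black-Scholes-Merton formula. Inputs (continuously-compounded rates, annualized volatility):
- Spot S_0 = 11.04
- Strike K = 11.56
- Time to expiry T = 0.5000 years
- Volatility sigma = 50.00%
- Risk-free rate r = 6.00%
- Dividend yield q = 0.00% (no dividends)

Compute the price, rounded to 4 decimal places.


Answer: Price = 1.4740

Derivation:
d1 = (ln(S/K) + (r - q + 0.5*sigma^2) * T) / (sigma * sqrt(T)) = 0.13144882
d2 = d1 - sigma * sqrt(T) = -0.22210457
exp(-rT) = 0.97044553; exp(-qT) = 1.00000000
C = S_0 * exp(-qT) * N(d1) - K * exp(-rT) * N(d2)
N(d1) = 0.55228987; N(d2) = 0.41211624
C = 11.0400 * 1.00000000 * 0.55228987 - 11.5600 * 0.97044553 * 0.41211624 = 1.4740


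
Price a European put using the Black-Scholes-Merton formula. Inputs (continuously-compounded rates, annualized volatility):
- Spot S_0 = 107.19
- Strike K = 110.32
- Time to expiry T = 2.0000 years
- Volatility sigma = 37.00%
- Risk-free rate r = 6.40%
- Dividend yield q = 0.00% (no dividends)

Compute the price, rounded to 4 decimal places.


d1 = (ln(S/K) + (r - q + 0.5*sigma^2) * T) / (sigma * sqrt(T)) = 0.45124445
d2 = d1 - sigma * sqrt(T) = -0.07201457
exp(-rT) = 0.87985338; exp(-qT) = 1.00000000
P = K * exp(-rT) * N(-d2) - S_0 * exp(-qT) * N(-d1)
N(-d1) = 0.32590669; N(-d2) = 0.52870484
P = 110.3200 * 0.87985338 * 0.52870484 - 107.1900 * 1.00000000 * 0.32590669 = 16.3850

Answer: Price = 16.3850


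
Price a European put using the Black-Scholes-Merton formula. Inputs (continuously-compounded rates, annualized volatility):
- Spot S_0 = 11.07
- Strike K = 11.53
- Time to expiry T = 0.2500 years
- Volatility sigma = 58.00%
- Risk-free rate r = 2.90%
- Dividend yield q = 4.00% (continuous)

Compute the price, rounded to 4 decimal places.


d1 = (ln(S/K) + (r - q + 0.5*sigma^2) * T) / (sigma * sqrt(T)) = -0.00487444
d2 = d1 - sigma * sqrt(T) = -0.29487444
exp(-rT) = 0.99277622; exp(-qT) = 0.99004983
P = K * exp(-rT) * N(-d2) - S_0 * exp(-qT) * N(-d1)
N(-d1) = 0.50194461; N(-d2) = 0.61595510
P = 11.5300 * 0.99277622 * 0.61595510 - 11.0700 * 0.99004983 * 0.50194461 = 1.5494

Answer: Price = 1.5494


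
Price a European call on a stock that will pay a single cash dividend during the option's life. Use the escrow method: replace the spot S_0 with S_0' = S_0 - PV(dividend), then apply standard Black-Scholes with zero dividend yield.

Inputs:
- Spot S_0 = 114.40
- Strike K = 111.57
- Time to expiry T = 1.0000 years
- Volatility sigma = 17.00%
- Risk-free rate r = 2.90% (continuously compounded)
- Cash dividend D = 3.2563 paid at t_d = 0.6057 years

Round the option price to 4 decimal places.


Answer: Price = 8.9313

Derivation:
PV(D) = D * exp(-r * t_d) = 3.2563 * 0.98258807 = 3.19960153
S_0' = S_0 - PV(D) = 114.4000 - 3.19960153 = 111.20039847
d1 = (ln(S_0'/K) + (r + sigma^2/2)*T) / (sigma*sqrt(T)) = 0.23606923
d2 = d1 - sigma*sqrt(T) = 0.06606923
exp(-rT) = 0.97141646
N(d1) = 0.59331052; N(d2) = 0.52633864
C = S_0' * N(d1) - K * exp(-rT) * N(d2) = 111.20039847 * 0.59331052 - 111.5700 * 0.97141646 * 0.52633864 = 8.9313


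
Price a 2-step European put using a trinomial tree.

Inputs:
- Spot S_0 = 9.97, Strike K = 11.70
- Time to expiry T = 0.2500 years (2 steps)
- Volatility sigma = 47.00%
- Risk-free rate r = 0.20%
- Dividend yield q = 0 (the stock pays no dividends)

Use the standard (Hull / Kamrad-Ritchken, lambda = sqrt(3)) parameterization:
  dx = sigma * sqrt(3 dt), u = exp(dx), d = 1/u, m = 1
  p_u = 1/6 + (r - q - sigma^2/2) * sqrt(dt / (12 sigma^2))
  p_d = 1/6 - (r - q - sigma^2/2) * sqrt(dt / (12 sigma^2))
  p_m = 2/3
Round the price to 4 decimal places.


Answer: Price = V(0,0) = 2.1537

Derivation:
dt = T/N = 0.125000; dx = sigma*sqrt(3*dt) = 0.287815
u = exp(dx) = 1.333511; d = 1/u = 0.749900
p_u = 0.143116, p_m = 0.666667, p_d = 0.190217
Discount per step: exp(-r*dt) = 0.999750
Stock lattice S(k, j) with j the centered position index:
  k=0: S(0,+0) = 9.9700
  k=1: S(1,-1) = 7.4765; S(1,+0) = 9.9700; S(1,+1) = 13.2951
  k=2: S(2,-2) = 5.6066; S(2,-1) = 7.4765; S(2,+0) = 9.9700; S(2,+1) = 13.2951; S(2,+2) = 17.7292
Terminal payoffs V(N, j) = max(K - S_T, 0):
  V(2,-2) = 6.093366; V(2,-1) = 4.223494; V(2,+0) = 1.730000; V(2,+1) = 0.000000; V(2,+2) = 0.000000
Backward induction: V(k, j) = exp(-r*dt) * [p_u * V(k+1, j+1) + p_m * V(k+1, j) + p_d * V(k+1, j-1)]
  V(1,-1) = exp(-r*dt) * [p_u*1.730000 + p_m*4.223494 + p_d*6.093366] = 4.221260
  V(1,+0) = exp(-r*dt) * [p_u*0.000000 + p_m*1.730000 + p_d*4.223494] = 1.956224
  V(1,+1) = exp(-r*dt) * [p_u*0.000000 + p_m*0.000000 + p_d*1.730000] = 0.328993
  V(0,+0) = exp(-r*dt) * [p_u*0.328993 + p_m*1.956224 + p_d*4.221260] = 2.153651


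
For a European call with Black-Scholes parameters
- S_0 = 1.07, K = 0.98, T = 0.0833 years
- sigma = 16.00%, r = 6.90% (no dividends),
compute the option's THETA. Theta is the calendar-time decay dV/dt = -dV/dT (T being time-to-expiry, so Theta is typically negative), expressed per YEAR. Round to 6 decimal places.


Answer: Theta = -0.080183

Derivation:
d1 = 2.0501903607; d2 = 2.0040115777
phi(d1) = 0.0487729808; exp(-qT) = 1.0000000000; exp(-rT) = 0.9942687864
Theta = -S*exp(-qT)*phi(d1)*sigma/(2*sqrt(T)) - r*K*exp(-rT)*N(d2) + q*S*exp(-qT)*N(d1)
N(d1) = 0.9798270709; N(d2) = 0.9774655899; sqrt(T) = 0.2886173938
Term 1 = -1.0700 * 1.0000000000 * 0.0487729808 * 0.1600 / (2 * 0.2886173938) = -0.0144654038
Term 2 = -0.0690 * 0.9800 * 0.9942687864 * 0.9774655899 = -0.0657174116
Term 3 = 0 (no dividend yield, q = 0)
Theta = -0.0144654038 + (-0.0657174116) + (0.0000000000) = -0.080183


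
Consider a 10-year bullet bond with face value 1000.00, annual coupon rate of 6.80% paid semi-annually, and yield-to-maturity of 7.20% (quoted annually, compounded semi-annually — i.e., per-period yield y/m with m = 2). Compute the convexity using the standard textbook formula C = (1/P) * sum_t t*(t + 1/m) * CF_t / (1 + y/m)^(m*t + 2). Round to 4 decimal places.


Coupon per period c = face * coupon_rate / m = 34.000000
Periods per year m = 2; per-period yield y/m = 0.036000
Number of cashflows N = 20
Cashflows (t years, CF_t, discount factor 1/(1+y/m)^(m*t), PV):
  t = 0.5000: CF_t = 34.000000, DF = 0.965251, PV = 32.818533
  t = 1.0000: CF_t = 34.000000, DF = 0.931709, PV = 31.678120
  t = 1.5000: CF_t = 34.000000, DF = 0.899333, PV = 30.577336
  t = 2.0000: CF_t = 34.000000, DF = 0.868082, PV = 29.514803
  t = 2.5000: CF_t = 34.000000, DF = 0.837917, PV = 28.489193
  t = 3.0000: CF_t = 34.000000, DF = 0.808801, PV = 27.499221
  t = 3.5000: CF_t = 34.000000, DF = 0.780696, PV = 26.543649
  t = 4.0000: CF_t = 34.000000, DF = 0.753567, PV = 25.621283
  t = 4.5000: CF_t = 34.000000, DF = 0.727381, PV = 24.730968
  t = 5.0000: CF_t = 34.000000, DF = 0.702106, PV = 23.871591
  t = 5.5000: CF_t = 34.000000, DF = 0.677708, PV = 23.042076
  t = 6.0000: CF_t = 34.000000, DF = 0.654158, PV = 22.241386
  t = 6.5000: CF_t = 34.000000, DF = 0.631427, PV = 21.468520
  t = 7.0000: CF_t = 34.000000, DF = 0.609486, PV = 20.722509
  t = 7.5000: CF_t = 34.000000, DF = 0.588307, PV = 20.002422
  t = 8.0000: CF_t = 34.000000, DF = 0.567863, PV = 19.307357
  t = 8.5000: CF_t = 34.000000, DF = 0.548131, PV = 18.636445
  t = 9.0000: CF_t = 34.000000, DF = 0.529084, PV = 17.988847
  t = 9.5000: CF_t = 34.000000, DF = 0.510699, PV = 17.363752
  t = 10.0000: CF_t = 1034.000000, DF = 0.492952, PV = 509.712672
Price P = sum_t PV_t = 971.830683
Convexity numerator sum_t t*(t + 1/m) * CF_t / (1+y/m)^(m*t + 2):
  t = 0.5000: term = 15.288668
  t = 1.0000: term = 44.272205
  t = 1.5000: term = 85.467578
  t = 2.0000: term = 137.496103
  t = 2.5000: term = 199.077369
  t = 3.0000: term = 269.023472
  t = 3.5000: term = 346.233554
  t = 4.0000: term = 429.688636
  t = 4.5000: term = 518.446713
  t = 5.0000: term = 611.638122
  t = 5.5000: term = 708.461145
  t = 6.0000: term = 808.177859
  t = 6.5000: term = 910.110202
  t = 7.0000: term = 1013.636251
  t = 7.5000: term = 1118.186708
  t = 8.0000: term = 1223.241573
  t = 8.5000: term = 1328.326997
  t = 9.0000: term = 1433.012318
  t = 9.5000: term = 1536.907248
  t = 10.0000: term = 49864.930586
Convexity = (1/P) * sum = 62601.623307 / 971.830683 = 64.416183

Answer: Convexity = 64.4162


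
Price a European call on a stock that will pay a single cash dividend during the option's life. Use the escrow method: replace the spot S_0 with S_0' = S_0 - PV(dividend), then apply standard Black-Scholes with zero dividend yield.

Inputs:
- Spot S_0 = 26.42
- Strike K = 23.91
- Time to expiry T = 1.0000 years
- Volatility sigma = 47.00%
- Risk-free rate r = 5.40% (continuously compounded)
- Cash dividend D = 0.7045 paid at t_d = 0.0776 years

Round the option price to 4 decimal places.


Answer: Price = 6.1858

Derivation:
PV(D) = D * exp(-r * t_d) = 0.7045 * 0.99581837 = 0.70155404
S_0' = S_0 - PV(D) = 26.4200 - 0.70155404 = 25.71844596
d1 = (ln(S_0'/K) + (r + sigma^2/2)*T) / (sigma*sqrt(T)) = 0.50502488
d2 = d1 - sigma*sqrt(T) = 0.03502488
exp(-rT) = 0.94743211
N(d1) = 0.69322932; N(d2) = 0.51397005
C = S_0' * N(d1) - K * exp(-rT) * N(d2) = 25.71844596 * 0.69322932 - 23.9100 * 0.94743211 * 0.51397005 = 6.1858


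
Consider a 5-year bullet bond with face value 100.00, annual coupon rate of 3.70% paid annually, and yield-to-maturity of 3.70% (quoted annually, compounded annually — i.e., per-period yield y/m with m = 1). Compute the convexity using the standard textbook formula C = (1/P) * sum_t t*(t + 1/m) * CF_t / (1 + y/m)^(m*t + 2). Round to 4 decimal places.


Coupon per period c = face * coupon_rate / m = 3.700000
Periods per year m = 1; per-period yield y/m = 0.037000
Number of cashflows N = 5
Cashflows (t years, CF_t, discount factor 1/(1+y/m)^(m*t), PV):
  t = 1.0000: CF_t = 3.700000, DF = 0.964320, PV = 3.567985
  t = 2.0000: CF_t = 3.700000, DF = 0.929913, PV = 3.440679
  t = 3.0000: CF_t = 3.700000, DF = 0.896734, PV = 3.317917
  t = 4.0000: CF_t = 3.700000, DF = 0.864739, PV = 3.199534
  t = 5.0000: CF_t = 103.700000, DF = 0.833885, PV = 86.473886
Price P = sum_t PV_t = 100.000000
Convexity numerator sum_t t*(t + 1/m) * CF_t / (1+y/m)^(m*t + 2):
  t = 1.0000: term = 6.635833
  t = 2.0000: term = 19.197203
  t = 3.0000: term = 37.024499
  t = 4.0000: term = 59.505784
  t = 5.0000: term = 2412.396648
Convexity = (1/P) * sum = 2534.759967 / 100.000000 = 25.347600

Answer: Convexity = 25.3476


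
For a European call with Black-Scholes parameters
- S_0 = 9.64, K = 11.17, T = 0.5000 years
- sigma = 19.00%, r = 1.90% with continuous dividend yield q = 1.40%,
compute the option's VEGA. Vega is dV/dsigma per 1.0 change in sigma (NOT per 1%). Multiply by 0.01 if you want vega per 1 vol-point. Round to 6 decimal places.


Answer: Vega = 1.620394

Derivation:
d1 = -1.0106826420; d2 = -1.1450329304
phi(d1) = 0.2393859360; exp(-qT) = 0.9930244429; exp(-rT) = 0.9905449824
Vega = S * exp(-qT) * phi(d1) * sqrt(T) = 9.6400 * 0.9930244429 * 0.2393859360 * 0.7071067812 = 1.620394


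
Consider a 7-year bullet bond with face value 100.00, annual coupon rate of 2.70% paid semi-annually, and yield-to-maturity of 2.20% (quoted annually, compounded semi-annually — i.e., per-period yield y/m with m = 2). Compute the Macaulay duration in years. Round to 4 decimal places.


Answer: Macaulay duration = 6.4363 years

Derivation:
Coupon per period c = face * coupon_rate / m = 1.350000
Periods per year m = 2; per-period yield y/m = 0.011000
Number of cashflows N = 14
Cashflows (t years, CF_t, discount factor 1/(1+y/m)^(m*t), PV):
  t = 0.5000: CF_t = 1.350000, DF = 0.989120, PV = 1.335312
  t = 1.0000: CF_t = 1.350000, DF = 0.978358, PV = 1.320783
  t = 1.5000: CF_t = 1.350000, DF = 0.967713, PV = 1.306412
  t = 2.0000: CF_t = 1.350000, DF = 0.957184, PV = 1.292198
  t = 2.5000: CF_t = 1.350000, DF = 0.946769, PV = 1.278139
  t = 3.0000: CF_t = 1.350000, DF = 0.936468, PV = 1.264232
  t = 3.5000: CF_t = 1.350000, DF = 0.926279, PV = 1.250477
  t = 4.0000: CF_t = 1.350000, DF = 0.916201, PV = 1.236871
  t = 4.5000: CF_t = 1.350000, DF = 0.906232, PV = 1.223414
  t = 5.0000: CF_t = 1.350000, DF = 0.896372, PV = 1.210103
  t = 5.5000: CF_t = 1.350000, DF = 0.886620, PV = 1.196936
  t = 6.0000: CF_t = 1.350000, DF = 0.876973, PV = 1.183913
  t = 6.5000: CF_t = 1.350000, DF = 0.867431, PV = 1.171032
  t = 7.0000: CF_t = 101.350000, DF = 0.857993, PV = 86.957606
Price P = sum_t PV_t = 103.227428
Macaulay numerator sum_t t * PV_t:
  t * PV_t at t = 0.5000: 0.667656
  t * PV_t at t = 1.0000: 1.320783
  t * PV_t at t = 1.5000: 1.959619
  t * PV_t at t = 2.0000: 2.584396
  t * PV_t at t = 2.5000: 3.195347
  t * PV_t at t = 3.0000: 3.792696
  t * PV_t at t = 3.5000: 4.376669
  t * PV_t at t = 4.0000: 4.947485
  t * PV_t at t = 4.5000: 5.505362
  t * PV_t at t = 5.0000: 6.050513
  t * PV_t at t = 5.5000: 6.583150
  t * PV_t at t = 6.0000: 7.103480
  t * PV_t at t = 6.5000: 7.611708
  t * PV_t at t = 7.0000: 608.703242
Macaulay duration D = (sum_t t * PV_t) / P = 664.402106 / 103.227428 = 6.436294


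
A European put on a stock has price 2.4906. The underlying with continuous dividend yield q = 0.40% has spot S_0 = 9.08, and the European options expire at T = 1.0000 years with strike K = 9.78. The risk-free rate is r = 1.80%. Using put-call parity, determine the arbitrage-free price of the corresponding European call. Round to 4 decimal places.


Put-call parity: C - P = S_0 * exp(-qT) - K * exp(-rT).
S_0 * exp(-qT) = 9.0800 * 0.99600799 = 9.04375254
K * exp(-rT) = 9.7800 * 0.98216103 = 9.60553490
C = P + S*exp(-qT) - K*exp(-rT)
C = 2.4906 + 9.04375254 - 9.60553490 = 1.9288

Answer: Call price = 1.9288


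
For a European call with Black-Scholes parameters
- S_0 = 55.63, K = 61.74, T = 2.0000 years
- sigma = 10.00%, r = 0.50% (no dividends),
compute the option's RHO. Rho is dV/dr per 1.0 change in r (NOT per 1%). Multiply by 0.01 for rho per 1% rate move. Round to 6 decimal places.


Answer: Rho = 28.191185

Derivation:
d1 = -0.5954503423; d2 = -0.7368716986
phi(d1) = 0.3341320221; exp(-qT) = 1.0000000000; exp(-rT) = 0.9900498337
N(d2) = 0.2306001881
Rho = K*T*exp(-rT)*N(d2) = 61.7400 * 2.0000 * 0.9900498337 * 0.2306001881 = 28.191185


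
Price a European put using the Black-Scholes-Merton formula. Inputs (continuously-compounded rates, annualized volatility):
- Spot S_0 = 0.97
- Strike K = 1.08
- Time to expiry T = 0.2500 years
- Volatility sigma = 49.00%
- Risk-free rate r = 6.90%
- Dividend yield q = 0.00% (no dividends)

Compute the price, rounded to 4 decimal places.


Answer: Price = 0.1514

Derivation:
d1 = (ln(S/K) + (r - q + 0.5*sigma^2) * T) / (sigma * sqrt(T)) = -0.24554183
d2 = d1 - sigma * sqrt(T) = -0.49054183
exp(-rT) = 0.98289793; exp(-qT) = 1.00000000
P = K * exp(-rT) * N(-d2) - S_0 * exp(-qT) * N(-d1)
N(-d1) = 0.59698154; N(-d2) = 0.68812473
P = 1.0800 * 0.98289793 * 0.68812473 - 0.9700 * 1.00000000 * 0.59698154 = 0.1514


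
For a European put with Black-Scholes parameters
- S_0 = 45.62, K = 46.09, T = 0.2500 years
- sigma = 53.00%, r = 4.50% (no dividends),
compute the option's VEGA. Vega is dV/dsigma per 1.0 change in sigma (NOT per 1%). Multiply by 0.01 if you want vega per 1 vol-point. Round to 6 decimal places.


Answer: Vega = 9.015769

Derivation:
d1 = 0.1362743778; d2 = -0.1287256222
phi(d1) = 0.3952551053; exp(-qT) = 1.0000000000; exp(-rT) = 0.9888130446
Vega = S * exp(-qT) * phi(d1) * sqrt(T) = 45.6200 * 1.0000000000 * 0.3952551053 * 0.5000000000 = 9.015769


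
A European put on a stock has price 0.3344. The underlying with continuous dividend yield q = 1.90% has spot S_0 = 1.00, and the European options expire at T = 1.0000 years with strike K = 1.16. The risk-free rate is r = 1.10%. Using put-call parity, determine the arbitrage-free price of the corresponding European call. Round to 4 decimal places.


Put-call parity: C - P = S_0 * exp(-qT) - K * exp(-rT).
S_0 * exp(-qT) = 1.0000 * 0.98117936 = 0.98117936
K * exp(-rT) = 1.1600 * 0.98906028 = 1.14730992
C = P + S*exp(-qT) - K*exp(-rT)
C = 0.3344 + 0.98117936 - 1.14730992 = 0.1683

Answer: Call price = 0.1683


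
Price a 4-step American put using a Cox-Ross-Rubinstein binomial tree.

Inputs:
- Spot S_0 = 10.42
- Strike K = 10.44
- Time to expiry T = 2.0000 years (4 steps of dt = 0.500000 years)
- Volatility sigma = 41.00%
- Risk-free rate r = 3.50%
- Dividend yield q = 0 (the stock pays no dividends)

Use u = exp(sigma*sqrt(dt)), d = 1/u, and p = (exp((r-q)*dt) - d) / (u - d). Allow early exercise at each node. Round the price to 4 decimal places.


dt = T/N = 0.500000
u = exp(sigma*sqrt(dt)) = 1.336312; d = 1/u = 0.748328
p = (exp((r-q)*dt) - d) / (u - d) = 0.458050
Discount per step: exp(-r*dt) = 0.982652
Stock lattice S(k, i) with i counting down-moves:
  k=0: S(0,0) = 10.4200
  k=1: S(1,0) = 13.9244; S(1,1) = 7.7976
  k=2: S(2,0) = 18.6073; S(2,1) = 10.4200; S(2,2) = 5.8351
  k=3: S(3,0) = 24.8652; S(3,1) = 13.9244; S(3,2) = 7.7976; S(3,3) = 4.3666
  k=4: S(4,0) = 33.2276; S(4,1) = 18.6073; S(4,2) = 10.4200; S(4,3) = 5.8351; S(4,4) = 3.2677
Terminal payoffs V(N, i) = max(K - S_T, 0):
  V(4,0) = 0.000000; V(4,1) = 0.000000; V(4,2) = 0.020000; V(4,3) = 4.604853; V(4,4) = 7.172347
Backward induction: V(k, i) = exp(-r*dt) * [p * V(k+1, i) + (1-p) * V(k+1, i+1)]; then take max(V_cont, immediate exercise) for American.
  V(3,0) = exp(-r*dt) * [p*0.000000 + (1-p)*0.000000] = 0.000000; exercise = 0.000000; V(3,0) = max -> 0.000000
  V(3,1) = exp(-r*dt) * [p*0.000000 + (1-p)*0.020000] = 0.010651; exercise = 0.000000; V(3,1) = max -> 0.010651
  V(3,2) = exp(-r*dt) * [p*0.020000 + (1-p)*4.604853] = 2.461311; exercise = 2.642421; V(3,2) = max -> 2.642421
  V(3,3) = exp(-r*dt) * [p*4.604853 + (1-p)*7.172347] = 5.892285; exercise = 6.073396; V(3,3) = max -> 6.073396
  V(2,0) = exp(-r*dt) * [p*0.000000 + (1-p)*0.010651] = 0.005672; exercise = 0.000000; V(2,0) = max -> 0.005672
  V(2,1) = exp(-r*dt) * [p*0.010651 + (1-p)*2.642421] = 1.412012; exercise = 0.020000; V(2,1) = max -> 1.412012
  V(2,2) = exp(-r*dt) * [p*2.642421 + (1-p)*6.073396] = 4.423742; exercise = 4.604853; V(2,2) = max -> 4.604853
  V(1,0) = exp(-r*dt) * [p*0.005672 + (1-p)*1.412012] = 0.754518; exercise = 0.000000; V(1,0) = max -> 0.754518
  V(1,1) = exp(-r*dt) * [p*1.412012 + (1-p)*4.604853] = 3.087860; exercise = 2.642421; V(1,1) = max -> 3.087860
  V(0,0) = exp(-r*dt) * [p*0.754518 + (1-p)*3.087860] = 1.984047; exercise = 0.020000; V(0,0) = max -> 1.984047

Answer: Price = V(0,0) = 1.9840


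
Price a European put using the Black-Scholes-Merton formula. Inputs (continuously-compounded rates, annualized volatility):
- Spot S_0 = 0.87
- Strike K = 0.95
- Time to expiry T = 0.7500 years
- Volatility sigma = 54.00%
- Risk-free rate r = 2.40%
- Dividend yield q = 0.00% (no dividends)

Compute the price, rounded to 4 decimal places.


d1 = (ln(S/K) + (r - q + 0.5*sigma^2) * T) / (sigma * sqrt(T)) = 0.08421023
d2 = d1 - sigma * sqrt(T) = -0.38344349
exp(-rT) = 0.98216103; exp(-qT) = 1.00000000
P = K * exp(-rT) * N(-d2) - S_0 * exp(-qT) * N(-d1)
N(-d1) = 0.46644464; N(-d2) = 0.64930452
P = 0.9500 * 0.98216103 * 0.64930452 - 0.8700 * 1.00000000 * 0.46644464 = 0.2000

Answer: Price = 0.2000


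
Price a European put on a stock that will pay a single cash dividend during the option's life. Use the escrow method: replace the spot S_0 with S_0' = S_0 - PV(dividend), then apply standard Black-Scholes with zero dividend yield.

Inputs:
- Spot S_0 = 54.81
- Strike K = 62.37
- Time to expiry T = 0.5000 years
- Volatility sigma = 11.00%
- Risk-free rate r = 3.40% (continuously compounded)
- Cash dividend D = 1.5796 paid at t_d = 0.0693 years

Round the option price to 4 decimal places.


PV(D) = D * exp(-r * t_d) = 1.5796 * 0.99764657 = 1.57588253
S_0' = S_0 - PV(D) = 54.8100 - 1.57588253 = 53.23411747
d1 = (ln(S_0'/K) + (r + sigma^2/2)*T) / (sigma*sqrt(T)) = -1.77882217
d2 = d1 - sigma*sqrt(T) = -1.85660391
exp(-rT) = 0.98314368
N(-d1) = 0.96236554; N(-d2) = 0.96831624
P = K * exp(-rT) * N(-d2) - S_0' * N(-d1) = 62.3700 * 0.98314368 * 0.96831624 - 53.23411747 * 0.96236554 = 8.1452

Answer: Price = 8.1452


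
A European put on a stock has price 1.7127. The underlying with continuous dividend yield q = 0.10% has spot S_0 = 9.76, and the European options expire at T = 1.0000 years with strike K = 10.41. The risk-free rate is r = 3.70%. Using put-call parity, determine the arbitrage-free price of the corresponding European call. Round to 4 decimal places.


Put-call parity: C - P = S_0 * exp(-qT) - K * exp(-rT).
S_0 * exp(-qT) = 9.7600 * 0.99900050 = 9.75024488
K * exp(-rT) = 10.4100 * 0.96367614 = 10.03186857
C = P + S*exp(-qT) - K*exp(-rT)
C = 1.7127 + 9.75024488 - 10.03186857 = 1.4311

Answer: Call price = 1.4311
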